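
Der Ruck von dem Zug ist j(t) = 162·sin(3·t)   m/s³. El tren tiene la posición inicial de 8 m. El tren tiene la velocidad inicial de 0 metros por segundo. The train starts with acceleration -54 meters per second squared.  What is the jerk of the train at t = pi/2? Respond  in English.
We have jerk j(t) = 162·sin(3·t). Substituting t = pi/2: j(pi/2) = -162.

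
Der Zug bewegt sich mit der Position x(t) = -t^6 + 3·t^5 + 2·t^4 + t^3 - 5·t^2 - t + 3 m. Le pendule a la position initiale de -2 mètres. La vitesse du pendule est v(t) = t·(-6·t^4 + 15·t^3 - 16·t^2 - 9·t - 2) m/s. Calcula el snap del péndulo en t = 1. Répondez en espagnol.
Partiendo de la velocidad v(t) = t·(-6·t^4 + 15·t^3 - 16·t^2 - 9·t - 2), tomamos 3 derivadas. La derivada de la velocidad da la aceleración: a(t) = -6·t^4 + 15·t^3 - 16·t^2 + t·(-24·t^3 + 45·t^2 - 32·t - 9) - 9·t - 2. La derivada de la aceleración da la sacudida: j(t) = -48·t^3 + 90·t^2 + t·(-72·t^2 + 90·t - 32) - 64·t - 18. Derivando la sacudida, obtenemos el snap: s(t) = -216·t^2 + t·(90 - 144·t) + 270·t - 96. De la ecuación del snap s(t) = -216·t^2 + t·(90 - 144·t) + 270·t - 96, sustituimos t = 1 para obtener s = -96.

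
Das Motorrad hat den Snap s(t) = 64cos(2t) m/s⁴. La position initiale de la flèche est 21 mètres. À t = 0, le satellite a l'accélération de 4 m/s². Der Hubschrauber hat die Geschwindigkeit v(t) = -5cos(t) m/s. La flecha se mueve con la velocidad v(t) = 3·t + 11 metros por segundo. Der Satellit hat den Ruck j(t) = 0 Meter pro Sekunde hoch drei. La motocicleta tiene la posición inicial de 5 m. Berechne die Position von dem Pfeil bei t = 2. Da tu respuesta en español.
Para resolver esto, necesitamos tomar 1 antiderivada de nuestra ecuación de la velocidad v(t) = 3·t + 11. La integral de la velocidad es la posición. Usando x(0) = 21, obtenemos x(t) = 3·t^2/2 + 11·t + 21. Tenemos la posición x(t) = 3·t^2/2 + 11·t + 21. Sustituyendo t = 2: x(2) = 49.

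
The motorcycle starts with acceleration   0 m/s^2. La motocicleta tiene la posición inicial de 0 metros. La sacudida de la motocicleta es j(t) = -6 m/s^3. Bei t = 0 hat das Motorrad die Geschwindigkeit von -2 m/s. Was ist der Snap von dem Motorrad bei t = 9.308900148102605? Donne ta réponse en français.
Pour résoudre ceci, nous devons prendre 1 dérivée de notre équation du jerk j(t) = -6. La dérivée du jerk donne le snap: s(t) = 0. De l'équation du snap s(t) = 0, nous substituons t = 9.308900148102605 pour obtenir s = 0.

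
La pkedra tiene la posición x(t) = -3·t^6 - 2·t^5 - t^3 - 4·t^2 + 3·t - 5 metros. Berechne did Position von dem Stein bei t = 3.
Mit x(t) = -3·t^6 - 2·t^5 - t^3 - 4·t^2 + 3·t - 5 und Einsetzen von t = 3, finden wir x = -2732.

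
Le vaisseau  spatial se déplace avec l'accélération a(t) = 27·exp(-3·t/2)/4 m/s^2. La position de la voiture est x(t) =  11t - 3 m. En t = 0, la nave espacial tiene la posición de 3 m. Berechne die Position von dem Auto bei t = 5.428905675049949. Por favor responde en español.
Usando x(t) = 11·t - 3 y sustituyendo t = 5.428905675049949, encontramos x = 56.7179624255494.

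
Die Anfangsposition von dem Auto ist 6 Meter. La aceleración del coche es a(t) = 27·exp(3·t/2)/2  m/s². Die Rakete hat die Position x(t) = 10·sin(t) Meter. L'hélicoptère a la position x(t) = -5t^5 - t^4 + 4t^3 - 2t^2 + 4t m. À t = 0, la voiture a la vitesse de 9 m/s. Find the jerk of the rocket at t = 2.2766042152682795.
Starting from position x(t) = 10·sin(t), we take 3 derivatives. Differentiating position, we get velocity: v(t) = 10·cos(t). Taking d/dt of v(t), we find a(t) = -10·sin(t). Differentiating acceleration, we get jerk: j(t) = -10·cos(t). We have jerk j(t) = -10·cos(t). Substituting t = 2.2766042152682795: j(2.2766042152682795) = 6.48648915181964.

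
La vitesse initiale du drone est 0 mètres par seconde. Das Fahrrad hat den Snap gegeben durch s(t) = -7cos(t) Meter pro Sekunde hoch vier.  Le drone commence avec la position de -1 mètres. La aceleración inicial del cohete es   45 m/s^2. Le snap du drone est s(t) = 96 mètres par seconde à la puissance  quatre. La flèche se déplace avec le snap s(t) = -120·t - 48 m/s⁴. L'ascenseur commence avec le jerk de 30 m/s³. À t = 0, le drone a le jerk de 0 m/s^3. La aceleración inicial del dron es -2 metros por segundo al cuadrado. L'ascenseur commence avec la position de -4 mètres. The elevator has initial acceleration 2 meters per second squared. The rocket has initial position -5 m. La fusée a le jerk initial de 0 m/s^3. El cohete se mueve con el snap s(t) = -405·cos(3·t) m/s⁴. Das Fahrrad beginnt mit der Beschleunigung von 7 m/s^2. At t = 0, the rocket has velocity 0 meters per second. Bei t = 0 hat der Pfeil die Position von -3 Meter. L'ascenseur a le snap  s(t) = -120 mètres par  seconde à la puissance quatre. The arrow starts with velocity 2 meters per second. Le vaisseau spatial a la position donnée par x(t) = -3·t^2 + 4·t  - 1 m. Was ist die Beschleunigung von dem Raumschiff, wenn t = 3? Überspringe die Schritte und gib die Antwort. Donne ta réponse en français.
La réponse est -6.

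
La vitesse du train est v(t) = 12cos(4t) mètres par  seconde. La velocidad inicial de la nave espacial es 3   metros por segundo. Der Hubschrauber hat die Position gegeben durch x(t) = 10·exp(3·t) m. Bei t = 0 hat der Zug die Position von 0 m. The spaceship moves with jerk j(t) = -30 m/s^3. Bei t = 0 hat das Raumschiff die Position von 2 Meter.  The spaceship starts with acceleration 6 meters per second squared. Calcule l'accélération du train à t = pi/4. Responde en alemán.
Um dies zu lösen, müssen wir 1 Ableitung unserer Gleichung für die Geschwindigkeit v(t) = 12·cos(4·t) nehmen. Mit d/dt von v(t) finden wir a(t) = -48·sin(4·t). Mit a(t) = -48·sin(4·t) und Einsetzen von t = pi/4, finden wir a = 0.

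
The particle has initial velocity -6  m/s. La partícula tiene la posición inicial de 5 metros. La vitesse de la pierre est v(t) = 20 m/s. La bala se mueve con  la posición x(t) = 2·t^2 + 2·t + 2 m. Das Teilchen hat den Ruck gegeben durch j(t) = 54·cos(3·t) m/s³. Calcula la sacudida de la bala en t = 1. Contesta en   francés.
Nous devons dériver notre équation de la position x(t) = 2·t^2 + 2·t + 2 3 fois. En dérivant la position, nous obtenons la vitesse: v(t) = 4·t + 2. En prenant d/dt de v(t), nous trouvons a(t) = 4. La dérivée de l'accélération donne le jerk: j(t) = 0. De l'équation du jerk j(t) = 0, nous substituons t = 1 pour obtenir j = 0.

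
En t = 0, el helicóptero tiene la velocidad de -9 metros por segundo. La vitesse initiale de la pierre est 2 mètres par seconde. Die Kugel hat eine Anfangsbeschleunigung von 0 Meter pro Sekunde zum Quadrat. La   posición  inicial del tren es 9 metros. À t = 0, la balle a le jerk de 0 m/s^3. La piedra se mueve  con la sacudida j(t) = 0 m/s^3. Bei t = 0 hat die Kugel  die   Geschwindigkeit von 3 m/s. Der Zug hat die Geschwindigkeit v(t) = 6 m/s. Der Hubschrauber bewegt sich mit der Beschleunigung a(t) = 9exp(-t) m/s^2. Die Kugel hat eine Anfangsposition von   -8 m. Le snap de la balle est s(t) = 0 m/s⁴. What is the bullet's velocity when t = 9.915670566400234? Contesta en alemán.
Ausgehend von dem Snap s(t) = 0, nehmen wir 3 Stammfunktionen. Die Stammfunktion von dem Snap, mit j(0) = 0, ergibt den Ruck: j(t) = 0. Die Stammfunktion von dem Ruck ist die Beschleunigung. Mit a(0) = 0 erhalten wir a(t) = 0. Mit ∫a(t)dt und Anwendung von v(0) = 3, finden wir v(t) = 3. Mit v(t) = 3 und Einsetzen von t = 9.915670566400234, finden wir v = 3.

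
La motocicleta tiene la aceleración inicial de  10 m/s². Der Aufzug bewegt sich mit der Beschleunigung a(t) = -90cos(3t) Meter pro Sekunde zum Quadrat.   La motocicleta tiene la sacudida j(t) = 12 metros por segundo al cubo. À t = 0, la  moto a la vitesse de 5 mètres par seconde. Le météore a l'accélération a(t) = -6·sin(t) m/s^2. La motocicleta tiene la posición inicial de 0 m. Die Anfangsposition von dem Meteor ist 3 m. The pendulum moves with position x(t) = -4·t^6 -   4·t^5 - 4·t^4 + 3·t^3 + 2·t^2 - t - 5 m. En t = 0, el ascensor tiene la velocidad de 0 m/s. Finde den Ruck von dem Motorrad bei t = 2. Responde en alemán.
Wir haben den Ruck j(t) = 12. Durch Einsetzen von t = 2: j(2) = 12.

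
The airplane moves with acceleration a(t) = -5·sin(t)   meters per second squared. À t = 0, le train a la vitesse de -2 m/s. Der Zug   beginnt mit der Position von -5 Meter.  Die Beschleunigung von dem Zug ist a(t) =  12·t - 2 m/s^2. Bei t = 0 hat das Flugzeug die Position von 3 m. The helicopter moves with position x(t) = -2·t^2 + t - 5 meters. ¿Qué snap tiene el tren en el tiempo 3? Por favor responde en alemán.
Wir müssen unsere Gleichung für die Beschleunigung a(t) = 12·t - 2 2-mal ableiten. Durch Ableiten von der Beschleunigung erhalten wir den Ruck: j(t) = 12. Durch Ableiten von dem Ruck erhalten wir den Snap: s(t) = 0. Aus der Gleichung für den Snap s(t) = 0, setzen wir t = 3 ein und erhalten s = 0.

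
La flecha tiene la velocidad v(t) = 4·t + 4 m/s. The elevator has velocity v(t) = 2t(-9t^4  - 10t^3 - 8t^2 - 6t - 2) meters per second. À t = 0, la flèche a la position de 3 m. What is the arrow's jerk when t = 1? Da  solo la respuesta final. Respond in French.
Le jerk à t = 1 est j = 0.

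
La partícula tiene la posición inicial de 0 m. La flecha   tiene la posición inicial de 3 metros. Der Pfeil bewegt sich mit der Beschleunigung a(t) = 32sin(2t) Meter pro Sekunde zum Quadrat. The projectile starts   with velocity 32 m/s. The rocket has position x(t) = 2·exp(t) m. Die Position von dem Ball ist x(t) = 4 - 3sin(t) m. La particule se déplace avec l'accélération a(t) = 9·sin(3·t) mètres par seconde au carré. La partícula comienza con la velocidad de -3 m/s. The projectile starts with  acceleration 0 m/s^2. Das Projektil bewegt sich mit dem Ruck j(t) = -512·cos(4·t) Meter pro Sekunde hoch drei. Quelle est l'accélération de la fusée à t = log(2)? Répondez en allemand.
Wir müssen unsere Gleichung für die Position x(t) = 2·exp(t) 2-mal ableiten. Die Ableitung von der Position ergibt die Geschwindigkeit: v(t) = 2·exp(t). Mit d/dt von v(t) finden wir a(t) = 2·exp(t). Aus der Gleichung für die Beschleunigung a(t) = 2·exp(t), setzen wir t = log(2) ein und erhalten a = 4.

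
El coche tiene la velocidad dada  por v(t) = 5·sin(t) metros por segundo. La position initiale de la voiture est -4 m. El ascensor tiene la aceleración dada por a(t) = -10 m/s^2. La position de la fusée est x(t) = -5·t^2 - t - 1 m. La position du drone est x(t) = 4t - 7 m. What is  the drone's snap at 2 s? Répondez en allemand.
Wir müssen unsere Gleichung für die Position x(t) = 4·t - 7 4-mal ableiten. Die Ableitung von der Position ergibt die Geschwindigkeit: v(t) = 4. Mit d/dt von v(t) finden wir a(t) = 0. Durch Ableiten von der Beschleunigung erhalten wir den Ruck: j(t) = 0. Mit d/dt von j(t) finden wir s(t) = 0. Wir haben den Snap s(t) = 0. Durch Einsetzen von t = 2: s(2) = 0.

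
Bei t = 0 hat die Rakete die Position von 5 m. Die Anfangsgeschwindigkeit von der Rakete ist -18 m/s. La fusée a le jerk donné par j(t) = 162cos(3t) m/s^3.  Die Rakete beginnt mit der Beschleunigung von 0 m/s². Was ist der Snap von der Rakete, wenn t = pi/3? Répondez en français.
En partant du jerk j(t) = 162·cos(3·t), nous prenons 1 dérivée. En dérivant le jerk, nous obtenons le snap: s(t) = -486·sin(3·t). En utilisant s(t) = -486·sin(3·t) et en substituant t = pi/3, nous trouvons s = 0.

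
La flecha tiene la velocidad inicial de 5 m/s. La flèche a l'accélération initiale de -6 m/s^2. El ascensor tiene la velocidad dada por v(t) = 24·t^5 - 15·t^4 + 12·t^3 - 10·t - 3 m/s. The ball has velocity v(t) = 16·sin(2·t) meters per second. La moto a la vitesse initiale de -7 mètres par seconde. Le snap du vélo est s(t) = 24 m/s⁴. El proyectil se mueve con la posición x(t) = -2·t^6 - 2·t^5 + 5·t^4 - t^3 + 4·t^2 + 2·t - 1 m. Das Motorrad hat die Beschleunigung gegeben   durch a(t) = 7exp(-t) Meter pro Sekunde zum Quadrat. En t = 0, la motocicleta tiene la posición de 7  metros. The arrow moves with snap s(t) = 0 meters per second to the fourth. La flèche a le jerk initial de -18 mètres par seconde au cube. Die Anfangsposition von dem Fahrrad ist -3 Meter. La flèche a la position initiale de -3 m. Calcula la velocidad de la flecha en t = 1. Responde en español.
Necesitamos integrar nuestra ecuación del snap s(t) = 0 3 veces. Integrando el snap y usando la condición inicial j(0) = -18, obtenemos j(t) = -18. La antiderivada de la sacudida, con a(0) = -6, da la aceleración: a(t) = -18·t - 6. La integral de la aceleración es la velocidad. Usando v(0) = 5, obtenemos v(t) = -9·t^2 - 6·t + 5. Tenemos la velocidad v(t) = -9·t^2 - 6·t + 5. Sustituyendo t = 1: v(1) = -10.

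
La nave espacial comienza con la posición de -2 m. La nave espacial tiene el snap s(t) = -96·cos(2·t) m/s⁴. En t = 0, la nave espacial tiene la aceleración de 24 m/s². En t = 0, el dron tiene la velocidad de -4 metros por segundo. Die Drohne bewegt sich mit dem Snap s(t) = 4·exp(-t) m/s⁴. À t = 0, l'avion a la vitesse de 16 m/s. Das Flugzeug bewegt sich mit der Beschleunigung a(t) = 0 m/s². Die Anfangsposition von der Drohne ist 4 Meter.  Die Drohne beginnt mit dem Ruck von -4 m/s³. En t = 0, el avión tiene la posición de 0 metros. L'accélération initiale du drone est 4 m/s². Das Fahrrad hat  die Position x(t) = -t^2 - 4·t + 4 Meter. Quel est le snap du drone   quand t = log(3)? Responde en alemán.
Aus der Gleichung für den Snap s(t) = 4·exp(-t), setzen wir t = log(3) ein und erhalten s = 4/3.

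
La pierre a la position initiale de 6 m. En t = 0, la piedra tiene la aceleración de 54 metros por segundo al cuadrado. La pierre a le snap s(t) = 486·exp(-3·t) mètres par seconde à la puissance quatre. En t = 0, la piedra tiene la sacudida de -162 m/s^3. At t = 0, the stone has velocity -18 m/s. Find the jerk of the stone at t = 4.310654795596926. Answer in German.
Wir müssen unsere Gleichung für den Snap s(t) = 486·exp(-3·t) 1-mal integrieren. Die Stammfunktion von dem Snap, mit j(0) = -162, ergibt den Ruck: j(t) = -162·exp(-3·t). Wir haben den Ruck j(t) = -162·exp(-3·t). Durch Einsetzen von t = 4.310654795596926: j(4.310654795596926) = -0.000391953224104262.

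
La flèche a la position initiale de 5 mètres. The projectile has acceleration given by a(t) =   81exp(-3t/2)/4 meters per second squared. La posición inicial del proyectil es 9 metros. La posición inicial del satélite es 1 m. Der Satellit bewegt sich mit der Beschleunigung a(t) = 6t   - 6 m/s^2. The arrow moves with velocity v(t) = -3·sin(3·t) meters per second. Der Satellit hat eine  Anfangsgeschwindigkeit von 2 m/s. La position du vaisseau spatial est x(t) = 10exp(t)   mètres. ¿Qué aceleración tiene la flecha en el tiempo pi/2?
Debemos derivar nuestra ecuación de la velocidad v(t) = -3·sin(3·t) 1 vez. Derivando la velocidad, obtenemos la aceleración: a(t) = -9·cos(3·t). Tenemos la aceleración a(t) = -9·cos(3·t). Sustituyendo t = pi/2: a(pi/2) = 0.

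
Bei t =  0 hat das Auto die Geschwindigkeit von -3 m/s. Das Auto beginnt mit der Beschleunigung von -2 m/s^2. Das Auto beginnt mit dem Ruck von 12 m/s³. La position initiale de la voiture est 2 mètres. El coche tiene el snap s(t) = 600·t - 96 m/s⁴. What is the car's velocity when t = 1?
To find the answer, we compute 3 antiderivatives of s(t) = 600·t - 96. The integral of snap, with j(0) = 12, gives jerk: j(t) = 300·t^2 - 96·t + 12. The integral of jerk is acceleration. Using a(0) = -2, we get a(t) = 100·t^3 - 48·t^2 + 12·t - 2. Taking ∫a(t)dt and applying v(0) = -3, we find v(t) = 25·t^4 - 16·t^3 + 6·t^2 - 2·t - 3. From the given velocity equation v(t) = 25·t^4 - 16·t^3 + 6·t^2 - 2·t - 3, we substitute t = 1 to get v = 10.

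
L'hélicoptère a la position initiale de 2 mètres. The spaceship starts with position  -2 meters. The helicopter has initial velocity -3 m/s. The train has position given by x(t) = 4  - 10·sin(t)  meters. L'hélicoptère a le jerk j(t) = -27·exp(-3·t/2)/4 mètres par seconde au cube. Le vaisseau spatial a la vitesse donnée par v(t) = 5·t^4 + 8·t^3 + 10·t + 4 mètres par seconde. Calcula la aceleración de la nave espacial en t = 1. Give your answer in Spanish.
Partiendo de la velocidad v(t) = 5·t^4 + 8·t^3 + 10·t + 4, tomamos 1 derivada. Tomando d/dt de v(t), encontramos a(t) = 20·t^3 + 24·t^2 + 10. Tenemos la aceleración a(t) = 20·t^3 + 24·t^2 + 10. Sustituyendo t = 1: a(1) = 54.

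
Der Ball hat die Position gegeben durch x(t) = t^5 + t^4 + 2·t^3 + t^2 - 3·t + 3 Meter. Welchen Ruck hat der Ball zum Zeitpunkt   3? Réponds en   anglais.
Starting from position x(t) = t^5 + t^4 + 2·t^3 + t^2 - 3·t + 3, we take 3 derivatives. The derivative of position gives velocity: v(t) = 5·t^4 + 4·t^3 + 6·t^2 + 2·t - 3. The derivative of velocity gives acceleration: a(t) = 20·t^3 + 12·t^2 + 12·t + 2. Taking d/dt of a(t), we find j(t) = 60·t^2 + 24·t + 12. From the given jerk equation j(t) = 60·t^2 + 24·t + 12, we substitute t = 3 to get j = 624.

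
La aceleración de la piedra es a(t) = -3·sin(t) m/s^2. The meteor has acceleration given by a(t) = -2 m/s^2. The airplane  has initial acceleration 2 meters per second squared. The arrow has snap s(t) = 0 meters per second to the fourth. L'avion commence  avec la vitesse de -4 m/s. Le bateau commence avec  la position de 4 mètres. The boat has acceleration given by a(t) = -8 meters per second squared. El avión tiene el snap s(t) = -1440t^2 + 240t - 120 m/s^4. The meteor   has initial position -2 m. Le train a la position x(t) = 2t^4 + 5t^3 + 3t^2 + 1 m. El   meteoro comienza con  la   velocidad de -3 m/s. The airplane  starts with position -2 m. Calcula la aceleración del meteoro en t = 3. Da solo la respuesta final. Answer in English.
a(3) = -2.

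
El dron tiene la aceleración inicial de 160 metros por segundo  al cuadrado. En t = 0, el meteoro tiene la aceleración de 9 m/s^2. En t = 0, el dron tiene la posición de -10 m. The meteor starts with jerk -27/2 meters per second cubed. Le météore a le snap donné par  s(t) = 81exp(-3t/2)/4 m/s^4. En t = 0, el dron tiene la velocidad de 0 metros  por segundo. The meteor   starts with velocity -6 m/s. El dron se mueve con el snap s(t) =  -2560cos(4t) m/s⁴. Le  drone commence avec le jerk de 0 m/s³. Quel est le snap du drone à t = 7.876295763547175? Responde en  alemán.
Aus der Gleichung für den Snap s(t) = -2560·cos(4·t), setzen wir t = 7.876295763547175 ein und erhalten s = -2549.80935884621.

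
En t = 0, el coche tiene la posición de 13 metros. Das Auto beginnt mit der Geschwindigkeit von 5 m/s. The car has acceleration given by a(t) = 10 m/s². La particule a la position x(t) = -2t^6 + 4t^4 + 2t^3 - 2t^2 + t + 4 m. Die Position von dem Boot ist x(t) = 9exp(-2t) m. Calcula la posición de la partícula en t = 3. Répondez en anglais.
We have position x(t) = -2·t^6 + 4·t^4 + 2·t^3 - 2·t^2 + t + 4. Substituting t = 3: x(3) = -1091.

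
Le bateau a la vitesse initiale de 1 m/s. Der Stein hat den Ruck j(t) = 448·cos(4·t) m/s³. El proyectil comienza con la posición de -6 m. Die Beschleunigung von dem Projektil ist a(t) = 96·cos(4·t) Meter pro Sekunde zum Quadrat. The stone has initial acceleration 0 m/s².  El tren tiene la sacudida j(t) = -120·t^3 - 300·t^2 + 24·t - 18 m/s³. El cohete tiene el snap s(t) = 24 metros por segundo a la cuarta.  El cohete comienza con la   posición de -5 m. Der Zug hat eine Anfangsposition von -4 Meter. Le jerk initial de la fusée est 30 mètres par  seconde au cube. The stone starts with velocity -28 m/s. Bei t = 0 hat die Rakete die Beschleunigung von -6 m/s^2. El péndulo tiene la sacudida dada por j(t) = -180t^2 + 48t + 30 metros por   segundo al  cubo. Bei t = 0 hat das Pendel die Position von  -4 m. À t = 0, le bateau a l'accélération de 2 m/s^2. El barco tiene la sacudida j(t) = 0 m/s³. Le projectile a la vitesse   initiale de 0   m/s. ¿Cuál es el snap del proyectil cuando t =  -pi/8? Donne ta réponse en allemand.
Ausgehend von der Beschleunigung a(t) = 96·cos(4·t), nehmen wir 2 Ableitungen. Mit d/dt von a(t) finden wir j(t) = -384·sin(4·t). Mit d/dt von j(t) finden wir s(t) = -1536·cos(4·t). Mit s(t) = -1536·cos(4·t) und Einsetzen von t = -pi/8, finden wir s = 0.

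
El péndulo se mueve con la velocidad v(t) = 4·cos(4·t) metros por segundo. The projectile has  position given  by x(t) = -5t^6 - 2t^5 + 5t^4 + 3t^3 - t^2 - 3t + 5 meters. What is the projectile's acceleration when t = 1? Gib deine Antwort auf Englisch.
We must differentiate our position equation x(t) = -5·t^6 - 2·t^5 + 5·t^4 + 3·t^3 - t^2 - 3·t + 5 2 times. Differentiating position, we get velocity: v(t) = -30·t^5 - 10·t^4 + 20·t^3 + 9·t^2 - 2·t - 3. Taking d/dt of v(t), we find a(t) = -150·t^4 - 40·t^3 + 60·t^2 + 18·t - 2. We have acceleration a(t) = -150·t^4 - 40·t^3 + 60·t^2 + 18·t - 2. Substituting t = 1: a(1) = -114.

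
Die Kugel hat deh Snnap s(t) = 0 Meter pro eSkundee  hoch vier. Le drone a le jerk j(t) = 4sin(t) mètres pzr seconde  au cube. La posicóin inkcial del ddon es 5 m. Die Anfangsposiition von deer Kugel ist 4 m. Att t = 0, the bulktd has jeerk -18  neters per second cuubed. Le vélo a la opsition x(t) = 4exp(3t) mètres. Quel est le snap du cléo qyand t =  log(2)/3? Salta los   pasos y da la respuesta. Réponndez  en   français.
Le snap à t = log(2)/3 est s = 648.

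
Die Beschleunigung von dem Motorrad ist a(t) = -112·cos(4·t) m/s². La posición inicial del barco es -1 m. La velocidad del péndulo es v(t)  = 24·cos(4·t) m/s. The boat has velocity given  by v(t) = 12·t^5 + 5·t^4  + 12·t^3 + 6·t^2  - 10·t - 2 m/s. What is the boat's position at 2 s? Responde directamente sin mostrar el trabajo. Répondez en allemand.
x(2) = 199.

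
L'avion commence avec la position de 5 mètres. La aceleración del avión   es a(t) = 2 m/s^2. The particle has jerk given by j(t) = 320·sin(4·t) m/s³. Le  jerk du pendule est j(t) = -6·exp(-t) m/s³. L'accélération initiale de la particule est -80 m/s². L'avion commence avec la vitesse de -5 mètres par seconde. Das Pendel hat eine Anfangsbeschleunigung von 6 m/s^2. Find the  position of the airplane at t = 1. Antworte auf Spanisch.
Necesitamos integrar nuestra ecuación de la aceleración a(t) = 2 2 veces. La integral de la aceleración es la velocidad. Usando v(0) = -5, obtenemos v(t) = 2·t - 5. La integral de la velocidad es la posición. Usando x(0) = 5, obtenemos x(t) = t^2 - 5·t + 5. Tenemos la posición x(t) = t^2 - 5·t + 5. Sustituyendo t = 1: x(1) = 1.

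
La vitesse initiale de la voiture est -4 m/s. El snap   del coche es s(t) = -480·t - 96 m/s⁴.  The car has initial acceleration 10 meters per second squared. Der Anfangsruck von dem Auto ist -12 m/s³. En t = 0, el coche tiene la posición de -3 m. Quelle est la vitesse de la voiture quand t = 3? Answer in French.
En partant du snap s(t) = -480·t - 96, nous prenons 3 intégrales. En intégrant le snap et en utilisant la condition initiale j(0) = -12, nous obtenons j(t) = -240·t^2 - 96·t - 12. En prenant ∫j(t)dt et en appliquant a(0) = 10, nous trouvons a(t) = -80·t^3 - 48·t^2 - 12·t + 10. La primitive de l'accélération, avec v(0) = -4, donne la vitesse: v(t) = -20·t^4 - 16·t^3 - 6·t^2 + 10·t - 4. En utilisant v(t) = -20·t^4 - 16·t^3 - 6·t^2 + 10·t - 4 et en substituant t = 3, nous trouvons v = -2080.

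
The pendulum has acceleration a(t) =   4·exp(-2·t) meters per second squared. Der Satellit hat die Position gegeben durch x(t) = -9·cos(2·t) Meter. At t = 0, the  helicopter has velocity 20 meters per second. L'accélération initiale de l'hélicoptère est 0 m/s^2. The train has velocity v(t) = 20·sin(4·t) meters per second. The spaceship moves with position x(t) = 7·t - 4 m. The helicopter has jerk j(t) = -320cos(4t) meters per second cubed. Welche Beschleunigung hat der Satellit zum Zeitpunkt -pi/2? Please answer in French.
En partant de la position x(t) = -9·cos(2·t), nous prenons 2 dérivées. En dérivant la position, nous obtenons la vitesse: v(t) = 18·sin(2·t). La dérivée de la vitesse donne l'accélération: a(t) = 36·cos(2·t). Nous avons l'accélération a(t) = 36·cos(2·t). En substituant t = -pi/2: a(-pi/2) = -36.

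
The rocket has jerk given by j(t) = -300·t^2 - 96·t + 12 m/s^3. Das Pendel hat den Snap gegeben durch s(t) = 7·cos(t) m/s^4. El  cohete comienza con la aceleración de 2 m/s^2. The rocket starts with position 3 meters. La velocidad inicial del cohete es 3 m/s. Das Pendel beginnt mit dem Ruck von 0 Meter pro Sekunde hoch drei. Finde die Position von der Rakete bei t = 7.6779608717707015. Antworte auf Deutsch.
Wir müssen unsere Gleichung für den Ruck j(t) = -300·t^2 - 96·t + 12 3-mal integrieren. Durch Integration von dem Ruck und Verwendung der Anfangsbedingung a(0) = 2, erhalten wir a(t) = -100·t^3 - 48·t^2 + 12·t + 2. Das Integral von der Beschleunigung ist die Geschwindigkeit. Mit v(0) = 3 erhalten wir v(t) = -25·t^4 - 16·t^3 + 6·t^2 + 2·t + 3. Mit ∫v(t)dt und Anwendung von x(0) = 3, finden wir x(t) = -5·t^5 - 4·t^4 + 2·t^3 + t^2 + 3·t + 3. Mit x(t) = -5·t^5 - 4·t^4 + 2·t^3 + t^2 + 3·t + 3 und Einsetzen von t = 7.6779608717707015, finden wir x = -146324.095280126.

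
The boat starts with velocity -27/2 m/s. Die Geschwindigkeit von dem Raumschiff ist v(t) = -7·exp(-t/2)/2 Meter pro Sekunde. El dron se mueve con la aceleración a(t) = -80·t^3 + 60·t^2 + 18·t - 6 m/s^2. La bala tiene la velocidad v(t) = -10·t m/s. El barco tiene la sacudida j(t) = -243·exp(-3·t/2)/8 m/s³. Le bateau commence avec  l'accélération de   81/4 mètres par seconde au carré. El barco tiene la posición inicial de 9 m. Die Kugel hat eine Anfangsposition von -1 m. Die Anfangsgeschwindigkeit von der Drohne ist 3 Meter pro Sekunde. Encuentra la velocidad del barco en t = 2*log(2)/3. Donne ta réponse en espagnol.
Para resolver esto, necesitamos tomar 2 integrales de nuestra ecuación de la sacudida j(t) = -243·exp(-3·t/2)/8. Integrando la sacudida y usando la condición inicial a(0) = 81/4, obtenemos a(t) = 81·exp(-3·t/2)/4. La integral de la aceleración es la velocidad. Usando v(0) = -27/2, obtenemos v(t) = -27·exp(-3·t/2)/2. De la ecuación de la velocidad v(t) = -27·exp(-3·t/2)/2, sustituimos t = 2*log(2)/3 para obtener v = -27/4.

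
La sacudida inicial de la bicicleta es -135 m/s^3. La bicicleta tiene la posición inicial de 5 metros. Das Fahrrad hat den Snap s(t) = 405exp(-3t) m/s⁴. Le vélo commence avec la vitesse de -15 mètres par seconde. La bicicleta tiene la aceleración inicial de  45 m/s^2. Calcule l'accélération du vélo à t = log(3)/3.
Nous devons trouver la primitive de notre équation du snap s(t) = 405·exp(-3·t) 2 fois. L'intégrale du snap, avec j(0) = -135, donne le jerk: j(t) = -135·exp(-3·t). La primitive du jerk est l'accélération. En utilisant a(0) = 45, nous obtenons a(t) = 45·exp(-3·t). En utilisant a(t) = 45·exp(-3·t) et en substituant t = log(3)/3, nous trouvons a = 15.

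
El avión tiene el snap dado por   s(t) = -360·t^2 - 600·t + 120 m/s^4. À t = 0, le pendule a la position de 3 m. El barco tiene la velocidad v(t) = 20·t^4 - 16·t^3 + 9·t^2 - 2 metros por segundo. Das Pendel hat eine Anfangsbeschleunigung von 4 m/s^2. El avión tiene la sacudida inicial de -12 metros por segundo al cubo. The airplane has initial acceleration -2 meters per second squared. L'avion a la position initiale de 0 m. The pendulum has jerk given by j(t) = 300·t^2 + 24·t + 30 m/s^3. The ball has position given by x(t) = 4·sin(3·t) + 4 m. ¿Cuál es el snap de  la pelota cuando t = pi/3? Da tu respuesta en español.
Debemos derivar nuestra ecuación de la posición x(t) = 4·sin(3·t) + 4 4 veces. La derivada de la posición da la velocidad: v(t) = 12·cos(3·t). Derivando la velocidad, obtenemos la aceleración: a(t) = -36·sin(3·t). Derivando la aceleración, obtenemos la sacudida: j(t) = -108·cos(3·t). Derivando la sacudida, obtenemos el snap: s(t) = 324·sin(3·t). Tenemos el snap s(t) = 324·sin(3·t). Sustituyendo t = pi/3: s(pi/3) = 0.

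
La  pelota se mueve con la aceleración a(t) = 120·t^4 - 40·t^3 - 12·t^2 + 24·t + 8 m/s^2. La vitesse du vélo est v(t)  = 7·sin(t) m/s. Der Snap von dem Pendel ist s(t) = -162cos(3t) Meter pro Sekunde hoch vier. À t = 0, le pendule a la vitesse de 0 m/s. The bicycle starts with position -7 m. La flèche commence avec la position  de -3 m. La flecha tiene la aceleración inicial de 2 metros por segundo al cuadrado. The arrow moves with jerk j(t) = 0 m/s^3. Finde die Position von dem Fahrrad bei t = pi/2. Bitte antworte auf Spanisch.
Necesitamos integrar nuestra ecuación de la velocidad v(t) = 7·sin(t) 1 vez. La antiderivada de la velocidad es la posición. Usando x(0) = -7, obtenemos x(t) = -7·cos(t). De la ecuación de la posición x(t) = -7·cos(t), sustituimos t = pi/2 para obtener x = 0.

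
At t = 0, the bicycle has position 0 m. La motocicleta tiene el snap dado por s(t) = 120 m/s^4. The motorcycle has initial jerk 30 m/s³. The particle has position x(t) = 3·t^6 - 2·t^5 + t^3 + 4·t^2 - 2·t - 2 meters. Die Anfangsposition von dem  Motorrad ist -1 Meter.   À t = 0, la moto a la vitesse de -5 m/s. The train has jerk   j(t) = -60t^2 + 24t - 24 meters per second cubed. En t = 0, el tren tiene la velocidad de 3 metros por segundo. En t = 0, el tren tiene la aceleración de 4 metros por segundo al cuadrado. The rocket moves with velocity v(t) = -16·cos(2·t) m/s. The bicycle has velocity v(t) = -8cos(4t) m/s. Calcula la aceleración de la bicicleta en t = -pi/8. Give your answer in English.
Starting from velocity v(t) = -8·cos(4·t), we take 1 derivative. Differentiating velocity, we get acceleration: a(t) = 32·sin(4·t). Using a(t) = 32·sin(4·t) and substituting t = -pi/8, we find a = -32.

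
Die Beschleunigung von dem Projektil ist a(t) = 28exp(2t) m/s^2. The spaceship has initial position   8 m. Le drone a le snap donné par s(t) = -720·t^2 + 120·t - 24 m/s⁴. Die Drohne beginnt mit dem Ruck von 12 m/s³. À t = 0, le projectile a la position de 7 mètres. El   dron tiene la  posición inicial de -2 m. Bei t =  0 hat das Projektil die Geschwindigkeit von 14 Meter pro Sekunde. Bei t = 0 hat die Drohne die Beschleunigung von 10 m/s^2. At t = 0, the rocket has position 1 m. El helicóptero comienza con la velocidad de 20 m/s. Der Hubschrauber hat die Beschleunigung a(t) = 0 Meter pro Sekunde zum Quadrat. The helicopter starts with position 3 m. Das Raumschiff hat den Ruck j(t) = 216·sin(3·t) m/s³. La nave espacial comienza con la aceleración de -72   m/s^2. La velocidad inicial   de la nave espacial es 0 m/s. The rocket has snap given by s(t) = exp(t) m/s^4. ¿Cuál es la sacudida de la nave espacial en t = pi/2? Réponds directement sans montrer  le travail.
La respuesta es -216.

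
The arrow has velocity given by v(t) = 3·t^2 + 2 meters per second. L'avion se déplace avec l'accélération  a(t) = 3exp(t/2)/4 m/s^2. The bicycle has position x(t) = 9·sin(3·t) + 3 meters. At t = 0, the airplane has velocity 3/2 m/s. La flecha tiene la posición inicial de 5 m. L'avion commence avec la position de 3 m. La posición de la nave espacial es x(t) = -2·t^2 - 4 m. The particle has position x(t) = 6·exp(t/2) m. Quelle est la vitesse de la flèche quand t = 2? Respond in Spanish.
Usando v(t) = 3·t^2 + 2 y sustituyendo t = 2, encontramos v = 14.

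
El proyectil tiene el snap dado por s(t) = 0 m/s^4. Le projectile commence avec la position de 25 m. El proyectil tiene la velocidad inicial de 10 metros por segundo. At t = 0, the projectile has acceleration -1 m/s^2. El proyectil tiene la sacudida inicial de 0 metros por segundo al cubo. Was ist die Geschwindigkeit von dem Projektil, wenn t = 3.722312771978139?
Wir müssen unsere Gleichung für den Snap s(t) = 0 3-mal integrieren. Das Integral von dem Snap, mit j(0) = 0, ergibt den Ruck: j(t) = 0. Die Stammfunktion von dem Ruck ist die Beschleunigung. Mit a(0) = -1 erhalten wir a(t) = -1. Das Integral von der Beschleunigung ist die Geschwindigkeit. Mit v(0) = 10 erhalten wir v(t) = 10 - t. Mit v(t) = 10 - t und Einsetzen von t = 3.722312771978139, finden wir v = 6.27768722802186.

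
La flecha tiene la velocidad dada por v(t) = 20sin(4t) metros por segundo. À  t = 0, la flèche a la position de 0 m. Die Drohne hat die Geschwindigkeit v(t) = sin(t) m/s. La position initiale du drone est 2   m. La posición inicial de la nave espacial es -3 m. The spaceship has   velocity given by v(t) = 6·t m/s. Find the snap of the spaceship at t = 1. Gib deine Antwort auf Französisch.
Nous devons dériver notre équation de la vitesse v(t) = 6·t 3 fois. En prenant d/dt de v(t), nous trouvons a(t) = 6. En prenant d/dt de a(t), nous trouvons j(t) = 0. En dérivant le jerk, nous obtenons le snap: s(t) = 0. De l'équation du snap s(t) = 0, nous substituons t = 1 pour obtenir s = 0.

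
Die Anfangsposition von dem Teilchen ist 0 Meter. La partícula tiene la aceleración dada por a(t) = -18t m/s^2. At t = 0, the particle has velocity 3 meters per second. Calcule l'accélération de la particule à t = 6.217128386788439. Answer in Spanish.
Usando a(t) = -18·t y sustituyendo t = 6.217128386788439, encontramos a = -111.908310962192.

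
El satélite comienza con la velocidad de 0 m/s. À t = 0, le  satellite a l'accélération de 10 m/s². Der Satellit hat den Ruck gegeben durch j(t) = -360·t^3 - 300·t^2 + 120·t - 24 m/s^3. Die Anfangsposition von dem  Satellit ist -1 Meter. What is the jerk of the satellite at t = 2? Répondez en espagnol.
De la ecuación de la sacudida j(t) = -360·t^3 - 300·t^2 + 120·t - 24, sustituimos t = 2 para obtener j = -3864.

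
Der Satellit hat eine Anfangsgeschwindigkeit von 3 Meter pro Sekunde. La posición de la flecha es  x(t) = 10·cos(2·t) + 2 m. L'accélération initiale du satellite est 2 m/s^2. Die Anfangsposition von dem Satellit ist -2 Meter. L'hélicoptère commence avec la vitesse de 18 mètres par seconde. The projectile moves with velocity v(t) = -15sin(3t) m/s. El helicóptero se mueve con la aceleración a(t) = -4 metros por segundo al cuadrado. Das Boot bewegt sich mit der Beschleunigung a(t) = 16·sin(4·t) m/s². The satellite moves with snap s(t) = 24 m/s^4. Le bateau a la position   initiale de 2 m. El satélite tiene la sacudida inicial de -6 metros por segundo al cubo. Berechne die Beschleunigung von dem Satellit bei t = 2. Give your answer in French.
En partant du snap s(t) = 24, nous prenons 2 primitives. La primitive du snap, avec j(0) = -6, donne le jerk: j(t) = 24·t - 6. L'intégrale du jerk est l'accélération. En utilisant a(0) = 2, nous obtenons a(t) = 12·t^2 - 6·t + 2. Nous avons l'accélération a(t) = 12·t^2 - 6·t + 2. En substituant t = 2: a(2) = 38.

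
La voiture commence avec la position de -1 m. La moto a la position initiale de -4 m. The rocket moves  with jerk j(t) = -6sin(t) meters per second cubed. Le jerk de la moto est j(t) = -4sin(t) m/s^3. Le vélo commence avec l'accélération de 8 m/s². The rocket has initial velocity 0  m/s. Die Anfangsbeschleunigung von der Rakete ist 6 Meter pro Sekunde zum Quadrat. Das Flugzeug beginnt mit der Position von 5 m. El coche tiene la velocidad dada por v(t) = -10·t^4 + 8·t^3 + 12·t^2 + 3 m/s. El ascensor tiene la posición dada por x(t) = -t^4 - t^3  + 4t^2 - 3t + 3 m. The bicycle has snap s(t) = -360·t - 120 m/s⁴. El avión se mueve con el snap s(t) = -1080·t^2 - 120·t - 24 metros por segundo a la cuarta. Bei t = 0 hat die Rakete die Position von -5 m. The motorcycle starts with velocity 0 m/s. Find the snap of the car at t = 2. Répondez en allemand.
Wir müssen unsere Gleichung für die Geschwindigkeit v(t) = -10·t^4 + 8·t^3 + 12·t^2 + 3 3-mal ableiten. Durch Ableiten von der Geschwindigkeit erhalten wir die Beschleunigung: a(t) = -40·t^3 + 24·t^2 + 24·t. Die Ableitung von der Beschleunigung ergibt den Ruck: j(t) = -120·t^2 + 48·t + 24. Durch Ableiten von dem Ruck erhalten wir den Snap: s(t) = 48 - 240·t. Wir haben den Snap s(t) = 48 - 240·t. Durch Einsetzen von t = 2: s(2) = -432.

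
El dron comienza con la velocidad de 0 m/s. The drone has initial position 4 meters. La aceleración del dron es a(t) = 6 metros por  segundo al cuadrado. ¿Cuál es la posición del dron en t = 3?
Debemos encontrar la integral de nuestra ecuación de la aceleración a(t) = 6 2 veces. La antiderivada de la aceleración es la velocidad. Usando v(0) = 0, obtenemos v(t) = 6·t. Tomando ∫v(t)dt y aplicando x(0) = 4, encontramos x(t) = 3·t^2 + 4. De la ecuación de la posición x(t) = 3·t^2 + 4, sustituimos t = 3 para obtener x = 31.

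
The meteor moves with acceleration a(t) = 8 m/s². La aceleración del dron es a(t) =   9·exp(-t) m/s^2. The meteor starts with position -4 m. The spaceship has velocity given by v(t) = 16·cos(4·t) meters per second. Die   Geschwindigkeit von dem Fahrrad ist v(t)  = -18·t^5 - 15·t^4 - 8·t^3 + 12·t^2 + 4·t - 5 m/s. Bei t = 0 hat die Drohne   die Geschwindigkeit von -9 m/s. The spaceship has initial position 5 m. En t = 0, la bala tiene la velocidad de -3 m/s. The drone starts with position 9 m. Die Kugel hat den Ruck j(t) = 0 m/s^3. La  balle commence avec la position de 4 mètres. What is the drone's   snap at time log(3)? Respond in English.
Starting from acceleration a(t) = 9·exp(-t), we take 2 derivatives. The derivative of acceleration gives jerk: j(t) = -9·exp(-t). Taking d/dt of j(t), we find s(t) = 9·exp(-t). From the given snap equation s(t) = 9·exp(-t), we substitute t = log(3) to get s = 3.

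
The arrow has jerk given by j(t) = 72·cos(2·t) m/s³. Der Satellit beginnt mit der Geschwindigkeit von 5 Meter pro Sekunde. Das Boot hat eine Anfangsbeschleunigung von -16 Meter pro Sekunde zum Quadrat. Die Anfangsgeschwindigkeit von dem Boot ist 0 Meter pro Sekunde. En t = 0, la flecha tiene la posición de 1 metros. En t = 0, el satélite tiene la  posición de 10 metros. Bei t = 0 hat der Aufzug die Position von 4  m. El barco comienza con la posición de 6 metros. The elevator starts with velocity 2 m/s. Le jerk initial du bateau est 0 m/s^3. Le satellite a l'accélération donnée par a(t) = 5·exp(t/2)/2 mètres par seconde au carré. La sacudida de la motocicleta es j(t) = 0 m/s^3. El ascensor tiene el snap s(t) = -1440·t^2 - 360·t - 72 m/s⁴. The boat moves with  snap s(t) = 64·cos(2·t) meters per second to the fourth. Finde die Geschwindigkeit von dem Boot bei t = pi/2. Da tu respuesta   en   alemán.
Ausgehend von dem Snap s(t) = 64·cos(2·t), nehmen wir 3 Stammfunktionen. Das Integral von dem Snap, mit j(0) = 0, ergibt den Ruck: j(t) = 32·sin(2·t). Die Stammfunktion von dem Ruck, mit a(0) = -16, ergibt die Beschleunigung: a(t) = -16·cos(2·t). Die Stammfunktion von der Beschleunigung ist die Geschwindigkeit. Mit v(0) = 0 erhalten wir v(t) = -8·sin(2·t). Mit v(t) = -8·sin(2·t) und Einsetzen von t = pi/2, finden wir v = 0.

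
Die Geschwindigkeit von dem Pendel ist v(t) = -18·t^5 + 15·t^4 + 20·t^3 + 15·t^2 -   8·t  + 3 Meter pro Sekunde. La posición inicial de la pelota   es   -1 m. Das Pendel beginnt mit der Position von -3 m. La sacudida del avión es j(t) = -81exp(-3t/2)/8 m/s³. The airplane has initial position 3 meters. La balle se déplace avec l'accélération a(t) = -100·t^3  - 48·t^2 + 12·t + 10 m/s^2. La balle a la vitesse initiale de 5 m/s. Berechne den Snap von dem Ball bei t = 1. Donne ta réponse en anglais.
To solve this, we need to take 2 derivatives of our acceleration equation a(t) = -100·t^3 - 48·t^2 + 12·t + 10. The derivative of acceleration gives jerk: j(t) = -300·t^2 - 96·t + 12. Differentiating jerk, we get snap: s(t) = -600·t - 96. From the given snap equation s(t) = -600·t - 96, we substitute t = 1 to get s = -696.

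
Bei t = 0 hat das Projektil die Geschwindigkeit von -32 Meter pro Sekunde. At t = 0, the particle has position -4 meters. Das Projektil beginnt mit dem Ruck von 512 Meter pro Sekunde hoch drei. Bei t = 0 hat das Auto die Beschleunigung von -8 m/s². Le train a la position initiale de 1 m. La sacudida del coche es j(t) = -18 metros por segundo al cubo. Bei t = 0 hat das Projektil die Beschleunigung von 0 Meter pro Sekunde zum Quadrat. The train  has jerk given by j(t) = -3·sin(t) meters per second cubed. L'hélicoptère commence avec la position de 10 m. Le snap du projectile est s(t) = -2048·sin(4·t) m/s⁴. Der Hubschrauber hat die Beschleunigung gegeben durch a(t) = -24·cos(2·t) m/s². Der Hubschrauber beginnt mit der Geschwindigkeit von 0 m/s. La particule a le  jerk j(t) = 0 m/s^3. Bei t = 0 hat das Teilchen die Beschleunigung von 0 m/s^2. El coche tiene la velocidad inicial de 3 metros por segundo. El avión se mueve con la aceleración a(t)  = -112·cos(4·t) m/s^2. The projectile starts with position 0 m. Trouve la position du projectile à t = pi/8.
En partant du snap s(t) = -2048·sin(4·t), nous prenons 4 primitives. En intégrant le snap et en utilisant la condition initiale j(0) = 512, nous obtenons j(t) = 512·cos(4·t). En prenant ∫j(t)dt et en appliquant a(0) = 0, nous trouvons a(t) = 128·sin(4·t). La primitive de l'accélération est la vitesse. En utilisant v(0) = -32, nous obtenons v(t) = -32·cos(4·t). En prenant ∫v(t)dt et en appliquant x(0) = 0, nous trouvons x(t) = -8·sin(4·t). En utilisant x(t) = -8·sin(4·t) et en substituant t = pi/8, nous trouvons x = -8.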